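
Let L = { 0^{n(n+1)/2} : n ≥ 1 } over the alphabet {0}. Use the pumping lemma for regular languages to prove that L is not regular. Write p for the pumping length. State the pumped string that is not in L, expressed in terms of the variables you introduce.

0^{p(p+1)/2+k}

Suppose for contradiction that L is regular, and let p be the pumping length.
Take w = 0^{p(p+1)/2} ∈ L with |w| = p(p+1)/2 ≥ p.
By the pumping lemma, w = xyz with |xy| ≤ p and |y| ≥ 1.
Then y = 0^k for some k with 1 ≤ k ≤ p.
Pump with i = 2: xy^2z = 0^{p(p+1)/2+k}. Since 1 ≤ k ≤ p, p(p+1)/2 < p(p+1)/2+k ≤ p(p+1)/2+p < (p+1)(p+2)/2, so p(p+1)/2+k is strictly between consecutive triangular numbers. So xy^2z ∉ L.
This is a contradiction; hence L is not regular.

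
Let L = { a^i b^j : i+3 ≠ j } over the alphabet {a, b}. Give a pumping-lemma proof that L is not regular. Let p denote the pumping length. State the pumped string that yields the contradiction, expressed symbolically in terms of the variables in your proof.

a^{p+p!} b^{p+p!+3}

Suppose for contradiction that L is regular, and let p be the pumping length.
Choose w = a^p b^{p+p!+3}. Since p ≠ (p+p!+3)-3 = p+p!, w ∈ L; and |w| ≥ p.
Write w = xyz as guaranteed by the lemma, with |xy| ≤ p and |y| > 0.
Because |xy| ≤ p and w begins with p copies of a, we have y = a^k with 1 ≤ k ≤ p.
Since 1 ≤ k ≤ p, k divides p!; set t = 1 + p!/k. Then xy^t z has p + (p!/k)·k = p + p! copies of a. Now the a-count is p+p! and (b-count)-3 = (p+p!+3)-3 = p+p!, so i+3 ≠ j fails. So xy^t z = a^{p+p!} b^{p+p!+3} ∉ L.
This contradicts the pumping lemma, so L is not regular.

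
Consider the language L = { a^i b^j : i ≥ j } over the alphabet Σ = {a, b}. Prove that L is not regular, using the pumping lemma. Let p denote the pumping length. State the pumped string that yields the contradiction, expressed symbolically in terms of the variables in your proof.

Assume L is regular; let p be its pumping constant.
Choose w = a^p b^p ∈ L, with |w| = 2p ≥ p.
The pumping lemma gives a decomposition w = xyz where |xy| ≤ p and y is nonempty.
The first p characters of w are a's, so xy (and hence y) consists only of a's. Write y = a^k, 1 ≤ k ≤ p.
Consider xy^0z = xz = a^{p-k} b^p. Since k ≥ 1, the a-count p-k is less than p, so i ≥ j fails; thus xz ∉ L.
This contradicts the pumping lemma, so L is not regular.

a^{p-k} b^p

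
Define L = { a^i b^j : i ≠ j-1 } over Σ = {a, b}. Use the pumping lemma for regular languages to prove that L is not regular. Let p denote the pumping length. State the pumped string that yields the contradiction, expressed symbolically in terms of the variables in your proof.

Assume L is regular. Let p be the pumping length given by the pumping lemma.
Choose w = a^p b^{p+p!+1}. Since p ≠ (p+p!+1)-1 = p+p!, w ∈ L; and |w| ≥ p.
Write w = xyz as guaranteed by the lemma, with |xy| ≤ p and y is nonempty.
Because |xy| ≤ p and w begins with p copies of a, we have y = a^k with 1 ≤ k ≤ p.
Since 1 ≤ k ≤ p, k divides p!; set t = 1 + p!/k. Then xy^t z has p + (p!/k)·k = p + p! copies of a. Now the a-count is p+p! and (b-count)-1 = (p+p!+1)-1 = p+p!, so i ≠ j-1 fails. So xy^t z = a^{p+p!} b^{p+p!+1} ∉ L.
This is a contradiction; hence L is not regular.

a^{p+p!} b^{p+p!+1}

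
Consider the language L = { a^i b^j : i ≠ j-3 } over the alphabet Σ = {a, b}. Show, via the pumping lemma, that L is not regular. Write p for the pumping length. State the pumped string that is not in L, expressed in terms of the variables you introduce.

a^{p+p!} b^{p+p!+3}

Assume L is regular. Let p be the pumping length given by the pumping lemma.
Choose w = a^p b^{p+p!+3}. Since p ≠ (p+p!+3)-3 = p+p!, w ∈ L; and |w| ≥ p.
By the pumping lemma, w = xyz with |xy| ≤ p and |y| > 0.
Because |xy| ≤ p and w begins with p copies of a, we have y = a^k with 1 ≤ k ≤ p.
Since 1 ≤ k ≤ p, k divides p!; set t = 1 + p!/k. Then xy^t z has p + (p!/k)·k = p + p! copies of a. Now the a-count is p+p! and (b-count)-3 = (p+p!+3)-3 = p+p!, so i ≠ j-3 fails. So xy^t z = a^{p+p!} b^{p+p!+3} ∉ L.
This contradicts the pumping lemma, so L is not regular.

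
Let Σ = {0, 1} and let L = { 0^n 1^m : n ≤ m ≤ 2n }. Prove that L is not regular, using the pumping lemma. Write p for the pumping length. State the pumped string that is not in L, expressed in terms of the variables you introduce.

0^{p+k} 1^p

Assume L is regular; let p be its pumping constant.
Take w = 0^p 1^p ∈ L (since p ≤ p ≤ 2p), with |w| = 2p ≥ p.
Write w = xyz as guaranteed by the lemma, with |xy| ≤ p and |y| > 0.
Because |xy| ≤ p and w begins with p copies of 0, we have y = 0^k with 1 ≤ k ≤ p.
Pump with i = 2: xy^2z = 0^{p+k} 1^p. Now n = p+k > p = m, so the condition n ≤ m fails. Thus xy^2z ∉ L.
This is a contradiction; hence L is not regular.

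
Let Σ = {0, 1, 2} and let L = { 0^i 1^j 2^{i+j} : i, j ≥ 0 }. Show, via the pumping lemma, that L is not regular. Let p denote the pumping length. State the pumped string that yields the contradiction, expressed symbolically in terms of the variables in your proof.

Assume L is regular; let p be its pumping constant.
Take w = 0^p 1^p 2^{2p} ∈ L (with i=j=p, i+j=2p), |w| = 4p ≥ p.
The pumping lemma gives a decomposition w = xyz where |xy| ≤ p and |y| ≥ 1.
Since the first p symbols of w are all 0's and |xy| ≤ p, y lies entirely in the leading 0-block: y = 0^k for some k with 1 ≤ k ≤ p.
Consider xy^2z = 0^{p+k} 1^p 2^{2p}. Now the 0- and 1-counts sum to 2p+k, but the 2-count is 2p ≠ 2p+k. So xy^2z ∉ L.
Contradiction. Therefore L is not regular.

0^{p+k} 1^p 2^{2p}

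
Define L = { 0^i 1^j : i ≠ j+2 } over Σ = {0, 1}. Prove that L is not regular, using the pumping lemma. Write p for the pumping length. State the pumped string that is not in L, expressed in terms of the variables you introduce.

Toward a contradiction, assume L is regular with pumping length p.
Choose w = 0^p 1^{p+p!-2}. Since p ≠ (p+p!-2)+2 = p+p!, w ∈ L; and |w| ≥ p.
The pumping lemma gives a decomposition w = xyz where |xy| ≤ p and |y| ≥ 1.
Because |xy| ≤ p and w begins with p copies of 0, we have y = 0^k with 1 ≤ k ≤ p.
Since 1 ≤ k ≤ p, k divides p!; set t = 1 + p!/k. Then xy^t z has p + (p!/k)·k = p + p! copies of 0. Now the 0-count is p+p! and (1-count)+2 = (p+p!-2)+2 = p+p!, so i ≠ j+2 fails. So xy^t z = 0^{p+p!} 1^{p+p!-2} ∉ L.
This contradicts the pumping lemma, so L is not regular.

0^{p+p!} 1^{p+p!-2}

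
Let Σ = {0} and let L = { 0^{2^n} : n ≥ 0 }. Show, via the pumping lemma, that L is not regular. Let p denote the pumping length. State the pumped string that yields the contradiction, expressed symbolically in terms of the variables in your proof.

Assume L is regular; let p be its pumping constant.
Take w = 0^{2^p} ∈ L with |w| = 2^p ≥ p.
The pumping lemma gives a decomposition w = xyz where |xy| ≤ p and |y| ≥ 1.
Then y = 0^k for some k with 1 ≤ k ≤ p.
Pump with i = 2: xy^2z = 0^{2^p+k}. Since 1 ≤ k ≤ p < 2^p, we have 2^p < 2^p+k < 2^{p+1}, so 2^p+k is not a power of 2. So xy^2z ∉ L.
This is a contradiction; hence L is not regular.

0^{2^p+k}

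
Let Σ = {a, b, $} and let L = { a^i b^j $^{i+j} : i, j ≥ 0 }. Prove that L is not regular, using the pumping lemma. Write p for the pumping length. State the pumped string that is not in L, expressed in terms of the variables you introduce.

Toward a contradiction, assume L is regular with pumping length p.
Take w = a^p b^p $^{2p} ∈ L (with i=j=p, i+j=2p), |w| = 4p ≥ p.
Write w = xyz as guaranteed by the lemma, with |xy| ≤ p and y is nonempty.
Because |xy| ≤ p and w begins with p copies of a, we have y = a^k with 1 ≤ k ≤ p.
Consider xy^2z = a^{p+k} b^p $^{2p}. Now the a- and b-counts sum to 2p+k, but the $-count is 2p ≠ 2p+k. So xy^2z ∉ L.
This contradicts the pumping lemma, so L is not regular.

a^{p+k} b^p $^{2p}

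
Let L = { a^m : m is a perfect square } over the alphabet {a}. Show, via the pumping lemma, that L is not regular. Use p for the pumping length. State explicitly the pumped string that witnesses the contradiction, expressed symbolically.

Suppose for contradiction that L is regular, and let p be the pumping length.
Take w = a^{p²} ∈ L with |w| = p² ≥ p.
Write w = xyz as guaranteed by the lemma, with |xy| ≤ p and y is nonempty.
Then y = a^k for some k with 1 ≤ k ≤ p.
Pump with i = 2: xy^2z = a^{p²+k}. Since 1 ≤ k ≤ p, p² < p²+k ≤ p²+p < (p+1)², so p²+k lies strictly between consecutive squares and is not a perfect square. So xy^2z ∉ L.
This is a contradiction; hence L is not regular.

a^{p²+k}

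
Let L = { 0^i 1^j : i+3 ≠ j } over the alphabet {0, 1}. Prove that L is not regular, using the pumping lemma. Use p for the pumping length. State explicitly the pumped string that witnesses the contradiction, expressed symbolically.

Assume L is regular. Let p be the pumping length given by the pumping lemma.
Choose w = 0^p 1^{p+p!+3}. Since p ≠ (p+p!+3)-3 = p+p!, w ∈ L; and |w| ≥ p.
Write w = xyz as guaranteed by the lemma, with |xy| ≤ p and |y| ≥ 1.
Since the first p symbols of w are all 0's and |xy| ≤ p, y lies entirely in the leading 0-block: y = 0^k for some k with 1 ≤ k ≤ p.
Since 1 ≤ k ≤ p, k divides p!; set t = 1 + p!/k. Then xy^t z has p + (p!/k)·k = p + p! copies of 0. Now the 0-count is p+p! and (1-count)-3 = (p+p!+3)-3 = p+p!, so i+3 ≠ j fails. So xy^t z = 0^{p+p!} 1^{p+p!+3} ∉ L.
This is a contradiction; hence L is not regular.

0^{p+p!} 1^{p+p!+3}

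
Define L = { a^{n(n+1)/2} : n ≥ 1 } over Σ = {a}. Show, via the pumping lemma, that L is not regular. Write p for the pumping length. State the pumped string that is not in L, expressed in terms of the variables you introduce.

a^{p(p+1)/2+k}

Toward a contradiction, assume L is regular with pumping length p.
Take w = a^{p(p+1)/2} ∈ L with |w| = p(p+1)/2 ≥ p.
By the pumping lemma, w = xyz with |xy| ≤ p and |y| > 0.
Then y = a^k for some k with 1 ≤ k ≤ p.
Pump with i = 2: xy^2z = a^{p(p+1)/2+k}. Since 1 ≤ k ≤ p, p(p+1)/2 < p(p+1)/2+k ≤ p(p+1)/2+p < (p+1)(p+2)/2, so p(p+1)/2+k is strictly between consecutive triangular numbers. So xy^2z ∉ L.
This is a contradiction; hence L is not regular.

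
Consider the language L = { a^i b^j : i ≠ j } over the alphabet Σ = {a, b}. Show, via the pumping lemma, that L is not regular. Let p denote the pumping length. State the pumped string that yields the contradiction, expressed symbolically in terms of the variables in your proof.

Suppose for contradiction that L is regular, and let p be the pumping length.
Choose w = a^p b^{p+p!}. Since p ≠ p+p!, w ∈ L; and |w| ≥ p.
Write w = xyz as guaranteed by the lemma, with |xy| ≤ p and |y| ≥ 1.
The first p characters of w are a's, so xy (and hence y) consists only of a's. Write y = a^k, 1 ≤ k ≤ p.
Since 1 ≤ k ≤ p, k divides p!; set t = 1 + p!/k. Then xy^t z has p + (p!/k)·k = p + p! copies of a. Now the a-count equals the b-count, so i ≠ j fails. So xy^t z = a^{p+p!} b^{p+p!} ∉ L.
Contradiction. Therefore L is not regular.

a^{p+p!} b^{p+p!}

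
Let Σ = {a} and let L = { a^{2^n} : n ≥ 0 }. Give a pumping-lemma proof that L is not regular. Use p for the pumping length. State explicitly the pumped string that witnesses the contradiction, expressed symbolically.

Suppose for contradiction that L is regular, and let p be the pumping length.
Take w = a^{2^p} ∈ L with |w| = 2^p ≥ p.
Write w = xyz as guaranteed by the lemma, with |xy| ≤ p and y is nonempty.
Then y = a^k for some k with 1 ≤ k ≤ p.
Pump with i = 2: xy^2z = a^{2^p+k}. Since 1 ≤ k ≤ p < 2^p, we have 2^p < 2^p+k < 2^{p+1}, so 2^p+k is not a power of 2. So xy^2z ∉ L.
Contradiction. Therefore L is not regular.

a^{2^p+k}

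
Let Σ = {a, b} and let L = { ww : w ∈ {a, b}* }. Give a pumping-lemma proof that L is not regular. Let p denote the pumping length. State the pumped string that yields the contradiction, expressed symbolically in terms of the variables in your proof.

Assume L is regular; let p be its pumping constant.
Take w = a^p b^p a^p b^p = uu where u = a^pb^p; then w ∈ L and |w| = 4p ≥ p.
The pumping lemma gives a decomposition w = xyz where |xy| ≤ p and y is nonempty.
Because |xy| ≤ p and w begins with p copies of a, we have y = a^k with 1 ≤ k ≤ p.
Pump with i = 2: xy^2z = a^{p+k} b^p a^p b^p, of length 4p+k. Suppose this equals vv. The string starts with a and ends with b, so v does too; thus the boundary between the two copies of v is a b→a transition. There is exactly one such transition, at position 2p+k, so |v| = 2p+k and |vv| = 4p+2k ≠ 4p+k since k ≥ 1. So xy^2z ∉ L.
This contradicts the pumping lemma, so L is not regular.

a^{p+k} b^p a^p b^p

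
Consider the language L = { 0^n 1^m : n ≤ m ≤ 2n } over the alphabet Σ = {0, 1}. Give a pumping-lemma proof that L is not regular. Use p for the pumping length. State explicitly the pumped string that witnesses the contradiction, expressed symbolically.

0^{p+k} 1^p

Suppose for contradiction that L is regular, and let p be the pumping length.
Take w = 0^p 1^p ∈ L (since p ≤ p ≤ 2p), with |w| = 2p ≥ p.
By the pumping lemma, w = xyz with |xy| ≤ p and |y| > 0.
The first p characters of w are 0's, so xy (and hence y) consists only of 0's. Write y = 0^k, 1 ≤ k ≤ p.
Pump with i = 2: xy^2z = 0^{p+k} 1^p. Now n = p+k > p = m, so the condition n ≤ m fails. Thus xy^2z ∉ L.
This is a contradiction; hence L is not regular.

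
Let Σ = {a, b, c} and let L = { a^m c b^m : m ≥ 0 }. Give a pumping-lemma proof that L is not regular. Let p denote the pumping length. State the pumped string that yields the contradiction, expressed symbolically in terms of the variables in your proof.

a^{p+k} c b^p

Toward a contradiction, assume L is regular with pumping length p.
Take w = a^p c b^p ∈ L with |w| = 2p+1 ≥ p.
Write w = xyz as guaranteed by the lemma, with |xy| ≤ p and y is nonempty.
Because |xy| ≤ p and w begins with p copies of a, we have y = a^k with 1 ≤ k ≤ p.
Pump with i = 2: xy^2z = a^{p+k} c b^p, which would require p+k = p. But k ≥ 1, so xy^2z ∉ L.
Contradiction. Therefore L is not regular.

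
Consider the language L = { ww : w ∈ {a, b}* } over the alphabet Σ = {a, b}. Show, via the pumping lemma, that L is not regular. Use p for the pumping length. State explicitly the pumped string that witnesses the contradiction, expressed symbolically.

Assume L is regular. Let p be the pumping length given by the pumping lemma.
Take w = a^p b^p a^p b^p = uu where u = a^pb^p; then w ∈ L and |w| = 4p ≥ p.
The pumping lemma gives a decomposition w = xyz where |xy| ≤ p and y is nonempty.
Because |xy| ≤ p and w begins with p copies of a, we have y = a^k with 1 ≤ k ≤ p.
Pump with i = 2: xy^2z = a^{p+k} b^p a^p b^p, of length 4p+k. Suppose this equals vv. The string starts with a and ends with b, so v does too; thus the boundary between the two copies of v is a b→a transition. There is exactly one such transition, at position 2p+k, so |v| = 2p+k and |vv| = 4p+2k ≠ 4p+k since k ≥ 1. So xy^2z ∉ L.
Contradiction. Therefore L is not regular.

a^{p+k} b^p a^p b^p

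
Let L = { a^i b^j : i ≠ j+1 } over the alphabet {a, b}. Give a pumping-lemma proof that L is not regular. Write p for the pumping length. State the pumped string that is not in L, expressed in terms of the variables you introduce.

Assume L is regular. Let p be the pumping length given by the pumping lemma.
Choose w = a^p b^{p+p!-1}. Since p ≠ (p+p!-1)+1 = p+p!, w ∈ L; and |w| ≥ p.
The pumping lemma gives a decomposition w = xyz where |xy| ≤ p and y is nonempty.
Since the first p symbols of w are all a's and |xy| ≤ p, y lies entirely in the leading a-block: y = a^k for some k with 1 ≤ k ≤ p.
Since 1 ≤ k ≤ p, k divides p!; set t = 1 + p!/k. Then xy^t z has p + (p!/k)·k = p + p! copies of a. Now the a-count is p+p! and (b-count)+1 = (p+p!-1)+1 = p+p!, so i ≠ j+1 fails. So xy^t z = a^{p+p!} b^{p+p!-1} ∉ L.
This contradicts the pumping lemma, so L is not regular.

a^{p+p!} b^{p+p!-1}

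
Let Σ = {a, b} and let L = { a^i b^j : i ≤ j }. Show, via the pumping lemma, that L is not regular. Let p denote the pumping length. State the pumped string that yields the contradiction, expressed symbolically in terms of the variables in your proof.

a^{p+k} b^p

Assume L is regular. Let p be the pumping length given by the pumping lemma.
Choose w = a^p b^p ∈ L, with |w| = 2p ≥ p.
Write w = xyz as guaranteed by the lemma, with |xy| ≤ p and |y| ≥ 1.
Because |xy| ≤ p and w begins with p copies of a, we have y = a^k with 1 ≤ k ≤ p.
Consider xy^2z = a^{p+k} b^p. Since k ≥ 1, the a-count p+k exceeds the b-count p, so i ≤ j fails; thus xy^2z ∉ L.
Contradiction. Therefore L is not regular.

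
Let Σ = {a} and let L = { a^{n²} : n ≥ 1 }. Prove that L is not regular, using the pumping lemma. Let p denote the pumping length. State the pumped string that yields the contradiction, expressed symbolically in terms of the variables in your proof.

a^{p²+k}

Suppose for contradiction that L is regular, and let p be the pumping length.
Take w = a^{p²} ∈ L with |w| = p² ≥ p.
Write w = xyz as guaranteed by the lemma, with |xy| ≤ p and |y| > 0.
Then y = a^k for some k with 1 ≤ k ≤ p.
Pump with i = 2: xy^2z = a^{p²+k}. Since 1 ≤ k ≤ p, p² < p²+k ≤ p²+p < (p+1)², so p²+k lies strictly between consecutive squares and is not a perfect square. So xy^2z ∉ L.
This is a contradiction; hence L is not regular.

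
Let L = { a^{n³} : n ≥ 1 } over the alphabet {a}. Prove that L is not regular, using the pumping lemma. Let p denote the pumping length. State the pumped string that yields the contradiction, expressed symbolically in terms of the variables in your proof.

Assume L is regular; let p be its pumping constant.
Take w = a^{p³} ∈ L with |w| = p³ ≥ p.
Write w = xyz as guaranteed by the lemma, with |xy| ≤ p and |y| > 0.
Then y = a^k for some k with 1 ≤ k ≤ p.
Pump with i = 2: xy^2z = a^{p³+k}. Since 1 ≤ k ≤ p, p³ < p³+k ≤ p³+p < p³+3p²+3p+1 = (p+1)³, so p³+k is not a perfect cube. So xy^2z ∉ L.
This is a contradiction; hence L is not regular.

a^{p³+k}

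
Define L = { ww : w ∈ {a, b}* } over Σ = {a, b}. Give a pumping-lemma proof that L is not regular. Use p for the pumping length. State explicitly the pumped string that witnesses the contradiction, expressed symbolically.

a^{p+k} b^p a^p b^p

Assume L is regular. Let p be the pumping length given by the pumping lemma.
Take w = a^p b^p a^p b^p = uu where u = a^pb^p; then w ∈ L and |w| = 4p ≥ p.
Write w = xyz as guaranteed by the lemma, with |xy| ≤ p and |y| ≥ 1.
Because |xy| ≤ p and w begins with p copies of a, we have y = a^k with 1 ≤ k ≤ p.
Pump with i = 2: xy^2z = a^{p+k} b^p a^p b^p, of length 4p+k. Suppose this equals vv. The string starts with a and ends with b, so v does too; thus the boundary between the two copies of v is a b→a transition. There is exactly one such transition, at position 2p+k, so |v| = 2p+k and |vv| = 4p+2k ≠ 4p+k since k ≥ 1. So xy^2z ∉ L.
This contradicts the pumping lemma, so L is not regular.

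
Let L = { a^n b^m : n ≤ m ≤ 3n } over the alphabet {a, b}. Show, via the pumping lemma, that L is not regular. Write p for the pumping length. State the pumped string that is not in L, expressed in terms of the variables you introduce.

Assume L is regular; let p be its pumping constant.
Take w = a^p b^p ∈ L (since p ≤ p ≤ 3p), with |w| = 2p ≥ p.
By the pumping lemma, w = xyz with |xy| ≤ p and |y| > 0.
Because |xy| ≤ p and w begins with p copies of a, we have y = a^k with 1 ≤ k ≤ p.
Pump with i = 2: xy^2z = a^{p+k} b^p. Now n = p+k > p = m, so the condition n ≤ m fails. Thus xy^2z ∉ L.
Contradiction. Therefore L is not regular.

a^{p+k} b^p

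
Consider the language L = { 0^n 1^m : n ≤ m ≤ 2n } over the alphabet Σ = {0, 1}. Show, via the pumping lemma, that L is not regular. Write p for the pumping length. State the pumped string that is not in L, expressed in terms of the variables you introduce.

Toward a contradiction, assume L is regular with pumping length p.
Take w = 0^p 1^p ∈ L (since p ≤ p ≤ 2p), with |w| = 2p ≥ p.
The pumping lemma gives a decomposition w = xyz where |xy| ≤ p and y is nonempty.
Because |xy| ≤ p and w begins with p copies of 0, we have y = 0^k with 1 ≤ k ≤ p.
Pump with i = 2: xy^2z = 0^{p+k} 1^p. Now n = p+k > p = m, so the condition n ≤ m fails. Thus xy^2z ∉ L.
This is a contradiction; hence L is not regular.

0^{p+k} 1^p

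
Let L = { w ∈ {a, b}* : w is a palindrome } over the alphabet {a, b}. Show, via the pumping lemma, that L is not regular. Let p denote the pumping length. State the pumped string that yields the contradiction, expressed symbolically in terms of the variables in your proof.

a^{p+k} b a^p

Toward a contradiction, assume L is regular with pumping length p.
Take w = a^p b a^p, a palindrome of length 2p+1 ≥ p.
The pumping lemma gives a decomposition w = xyz where |xy| ≤ p and |y| > 0.
Because |xy| ≤ p and w begins with p copies of a, we have y = a^k with 1 ≤ k ≤ p.
Pump with i = 2: xy^2z = a^{p+k} b a^p. Its reverse is a^p b a^{p+k}, which differs from xy^2z since k ≥ 1. So xy^2z is not a palindrome and xy^2z ∉ L.
This contradicts the pumping lemma, so L is not regular.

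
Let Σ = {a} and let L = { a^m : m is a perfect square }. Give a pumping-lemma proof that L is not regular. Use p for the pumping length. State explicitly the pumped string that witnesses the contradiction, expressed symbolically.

a^{p²+k}

Assume L is regular; let p be its pumping constant.
Take w = a^{p²} ∈ L with |w| = p² ≥ p.
Write w = xyz as guaranteed by the lemma, with |xy| ≤ p and y is nonempty.
Then y = a^k for some k with 1 ≤ k ≤ p.
Pump with i = 2: xy^2z = a^{p²+k}. Since 1 ≤ k ≤ p, p² < p²+k ≤ p²+p < (p+1)², so p²+k lies strictly between consecutive squares and is not a perfect square. So xy^2z ∉ L.
This contradicts the pumping lemma, so L is not regular.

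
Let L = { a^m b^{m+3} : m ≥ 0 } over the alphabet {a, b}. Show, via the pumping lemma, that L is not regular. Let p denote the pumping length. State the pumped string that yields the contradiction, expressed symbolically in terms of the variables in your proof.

Assume L is regular; let p be its pumping constant.
Choose w = a^p b^{p+3}, which is in L with |w| = 2p+3 ≥ p.
The pumping lemma gives a decomposition w = xyz where |xy| ≤ p and |y| > 0.
Since the first p symbols of w are all a's and |xy| ≤ p, y lies entirely in the leading a-block: y = a^k for some k with 1 ≤ k ≤ p.
Pump with i = 2: xy^2z = a^{p+k} b^{p+3}. For this to lie in L we would need p+3 = (p+k)+3, which forces k = 0. But k ≥ 1, so xy^2z ∉ L.
This is a contradiction; hence L is not regular.

a^{p+k} b^{p+3}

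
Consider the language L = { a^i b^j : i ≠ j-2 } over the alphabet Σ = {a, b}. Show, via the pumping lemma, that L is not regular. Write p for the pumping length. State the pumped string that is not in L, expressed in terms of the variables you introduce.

a^{p+p!} b^{p+p!+2}

Assume L is regular. Let p be the pumping length given by the pumping lemma.
Choose w = a^p b^{p+p!+2}. Since p ≠ (p+p!+2)-2 = p+p!, w ∈ L; and |w| ≥ p.
The pumping lemma gives a decomposition w = xyz where |xy| ≤ p and y is nonempty.
Since the first p symbols of w are all a's and |xy| ≤ p, y lies entirely in the leading a-block: y = a^k for some k with 1 ≤ k ≤ p.
Since 1 ≤ k ≤ p, k divides p!; set t = 1 + p!/k. Then xy^t z has p + (p!/k)·k = p + p! copies of a. Now the a-count is p+p! and (b-count)-2 = (p+p!+2)-2 = p+p!, so i ≠ j-2 fails. So xy^t z = a^{p+p!} b^{p+p!+2} ∉ L.
Contradiction. Therefore L is not regular.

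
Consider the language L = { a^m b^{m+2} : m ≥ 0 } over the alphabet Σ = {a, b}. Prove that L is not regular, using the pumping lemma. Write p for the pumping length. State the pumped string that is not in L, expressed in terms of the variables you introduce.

a^{p+k} b^{p+2}

Assume L is regular. Let p be the pumping length given by the pumping lemma.
Take w = a^p b^{p+2}. Then w ∈ L and |w| = 2p+2 ≥ p.
By the pumping lemma, w = xyz with |xy| ≤ p and y is nonempty.
Since the first p symbols of w are all a's and |xy| ≤ p, y lies entirely in the leading a-block: y = a^k for some k with 1 ≤ k ≤ p.
Pump with i = 2: xy^2z = a^{p+k} b^{p+2}. For this to lie in L we would need p+2 = (p+k)+2, which forces k = 0. But k ≥ 1, so xy^2z ∉ L.
Contradiction. Therefore L is not regular.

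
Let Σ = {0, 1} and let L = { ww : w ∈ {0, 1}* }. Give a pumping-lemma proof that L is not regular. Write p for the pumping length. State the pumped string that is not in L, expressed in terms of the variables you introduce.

Assume L is regular. Let p be the pumping length given by the pumping lemma.
Take w = 0^p 1^p 0^p 1^p = uu where u = 0^p1^p; then w ∈ L and |w| = 4p ≥ p.
The pumping lemma gives a decomposition w = xyz where |xy| ≤ p and |y| > 0.
The first p characters of w are 0's, so xy (and hence y) consists only of 0's. Write y = 0^k, 1 ≤ k ≤ p.
Pump with i = 2: xy^2z = 0^{p+k} 1^p 0^p 1^p, of length 4p+k. Suppose this equals vv. The string starts with 0 and ends with 1, so v does too; thus the boundary between the two copies of v is a 1→0 transition. There is exactly one such transition, at position 2p+k, so |v| = 2p+k and |vv| = 4p+2k ≠ 4p+k since k ≥ 1. So xy^2z ∉ L.
Contradiction. Therefore L is not regular.

0^{p+k} 1^p 0^p 1^p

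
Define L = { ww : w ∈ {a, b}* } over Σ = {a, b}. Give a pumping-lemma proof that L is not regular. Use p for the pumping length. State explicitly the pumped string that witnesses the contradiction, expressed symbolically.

Assume L is regular; let p be its pumping constant.
Take w = a^p b^p a^p b^p = uu where u = a^pb^p; then w ∈ L and |w| = 4p ≥ p.
The pumping lemma gives a decomposition w = xyz where |xy| ≤ p and |y| ≥ 1.
Because |xy| ≤ p and w begins with p copies of a, we have y = a^k with 1 ≤ k ≤ p.
Pump with i = 2: xy^2z = a^{p+k} b^p a^p b^p, of length 4p+k. Suppose this equals vv. The string starts with a and ends with b, so v does too; thus the boundary between the two copies of v is a b→a transition. There is exactly one such transition, at position 2p+k, so |v| = 2p+k and |vv| = 4p+2k ≠ 4p+k since k ≥ 1. So xy^2z ∉ L.
This is a contradiction; hence L is not regular.

a^{p+k} b^p a^p b^p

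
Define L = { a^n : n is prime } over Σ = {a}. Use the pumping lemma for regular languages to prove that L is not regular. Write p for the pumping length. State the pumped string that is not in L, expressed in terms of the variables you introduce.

a^{q(1+k)}

Assume L is regular. Let p be the pumping length given by the pumping lemma.
Let q be a prime with q ≥ p+2 (infinitely many primes exist), and take w = a^q ∈ L with |w| = q ≥ p.
Write w = xyz as guaranteed by the lemma, with |xy| ≤ p and |y| ≥ 1.
Then y = a^k for some k with 1 ≤ k ≤ p.
Since 1 ≤ k ≤ p, |xz| = q-k. Pump with i = q+1: |xy^{q+1}z| = (q-k)+(q+1)k = q+qk = q(1+k), which is composite (both factors ≥ 2). So xy^{q+1}z = a^{q(1+k)} ∉ L.
This is a contradiction; hence L is not regular.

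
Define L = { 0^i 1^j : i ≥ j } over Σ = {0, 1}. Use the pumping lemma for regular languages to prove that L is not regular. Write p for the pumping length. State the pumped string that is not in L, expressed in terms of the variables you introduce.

Toward a contradiction, assume L is regular with pumping length p.
Choose w = 0^p 1^p ∈ L, with |w| = 2p ≥ p.
The pumping lemma gives a decomposition w = xyz where |xy| ≤ p and |y| > 0.
The first p characters of w are 0's, so xy (and hence y) consists only of 0's. Write y = 0^k, 1 ≤ k ≤ p.
Consider xy^0z = xz = 0^{p-k} 1^p. Since k ≥ 1, the 0-count p-k is less than p, so i ≥ j fails; thus xz ∉ L.
Contradiction. Therefore L is not regular.

0^{p-k} 1^p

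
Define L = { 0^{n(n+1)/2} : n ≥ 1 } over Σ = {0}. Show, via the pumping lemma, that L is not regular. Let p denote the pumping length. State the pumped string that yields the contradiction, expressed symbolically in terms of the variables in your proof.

Assume L is regular. Let p be the pumping length given by the pumping lemma.
Take w = 0^{p(p+1)/2} ∈ L with |w| = p(p+1)/2 ≥ p.
The pumping lemma gives a decomposition w = xyz where |xy| ≤ p and |y| ≥ 1.
Then y = 0^k for some k with 1 ≤ k ≤ p.
Pump with i = 2: xy^2z = 0^{p(p+1)/2+k}. Since 1 ≤ k ≤ p, p(p+1)/2 < p(p+1)/2+k ≤ p(p+1)/2+p < (p+1)(p+2)/2, so p(p+1)/2+k is strictly between consecutive triangular numbers. So xy^2z ∉ L.
This contradicts the pumping lemma, so L is not regular.

0^{p(p+1)/2+k}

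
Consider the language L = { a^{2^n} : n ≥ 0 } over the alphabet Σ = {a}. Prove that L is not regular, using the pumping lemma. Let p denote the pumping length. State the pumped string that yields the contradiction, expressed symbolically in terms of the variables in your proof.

Toward a contradiction, assume L is regular with pumping length p.
Take w = a^{2^p} ∈ L with |w| = 2^p ≥ p.
By the pumping lemma, w = xyz with |xy| ≤ p and |y| ≥ 1.
Then y = a^k for some k with 1 ≤ k ≤ p.
Pump with i = 2: xy^2z = a^{2^p+k}. Since 1 ≤ k ≤ p < 2^p, we have 2^p < 2^p+k < 2^{p+1}, so 2^p+k is not a power of 2. So xy^2z ∉ L.
Contradiction. Therefore L is not regular.

a^{2^p+k}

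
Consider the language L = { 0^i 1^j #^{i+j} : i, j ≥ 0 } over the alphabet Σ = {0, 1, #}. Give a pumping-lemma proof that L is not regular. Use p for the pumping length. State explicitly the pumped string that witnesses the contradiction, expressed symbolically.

Assume L is regular. Let p be the pumping length given by the pumping lemma.
Take w = 0^p 1^p #^{2p} ∈ L (with i=j=p, i+j=2p), |w| = 4p ≥ p.
Write w = xyz as guaranteed by the lemma, with |xy| ≤ p and |y| > 0.
The first p characters of w are 0's, so xy (and hence y) consists only of 0's. Write y = 0^k, 1 ≤ k ≤ p.
Consider xy^2z = 0^{p+k} 1^p #^{2p}. Now the 0- and 1-counts sum to 2p+k, but the #-count is 2p ≠ 2p+k. So xy^2z ∉ L.
Contradiction. Therefore L is not regular.

0^{p+k} 1^p #^{2p}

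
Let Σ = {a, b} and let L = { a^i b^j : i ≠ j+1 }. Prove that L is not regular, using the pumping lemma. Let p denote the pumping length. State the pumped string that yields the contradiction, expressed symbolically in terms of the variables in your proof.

Assume L is regular. Let p be the pumping length given by the pumping lemma.
Choose w = a^p b^{p+p!-1}. Since p ≠ (p+p!-1)+1 = p+p!, w ∈ L; and |w| ≥ p.
By the pumping lemma, w = xyz with |xy| ≤ p and y is nonempty.
Since the first p symbols of w are all a's and |xy| ≤ p, y lies entirely in the leading a-block: y = a^k for some k with 1 ≤ k ≤ p.
Since 1 ≤ k ≤ p, k divides p!; set t = 1 + p!/k. Then xy^t z has p + (p!/k)·k = p + p! copies of a. Now the a-count is p+p! and (b-count)+1 = (p+p!-1)+1 = p+p!, so i ≠ j+1 fails. So xy^t z = a^{p+p!} b^{p+p!-1} ∉ L.
This is a contradiction; hence L is not regular.

a^{p+p!} b^{p+p!-1}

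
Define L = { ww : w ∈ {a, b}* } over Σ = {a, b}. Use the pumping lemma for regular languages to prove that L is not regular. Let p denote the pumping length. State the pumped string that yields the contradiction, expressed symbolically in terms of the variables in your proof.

Assume L is regular. Let p be the pumping length given by the pumping lemma.
Take w = a^p b^p a^p b^p = uu where u = a^pb^p; then w ∈ L and |w| = 4p ≥ p.
Write w = xyz as guaranteed by the lemma, with |xy| ≤ p and y is nonempty.
The first p characters of w are a's, so xy (and hence y) consists only of a's. Write y = a^k, 1 ≤ k ≤ p.
Pump with i = 2: xy^2z = a^{p+k} b^p a^p b^p, of length 4p+k. Suppose this equals vv. The string starts with a and ends with b, so v does too; thus the boundary between the two copies of v is a b→a transition. There is exactly one such transition, at position 2p+k, so |v| = 2p+k and |vv| = 4p+2k ≠ 4p+k since k ≥ 1. So xy^2z ∉ L.
Contradiction. Therefore L is not regular.

a^{p+k} b^p a^p b^p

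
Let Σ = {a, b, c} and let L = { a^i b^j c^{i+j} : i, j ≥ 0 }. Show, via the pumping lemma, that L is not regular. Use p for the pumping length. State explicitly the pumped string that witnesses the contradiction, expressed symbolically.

Toward a contradiction, assume L is regular with pumping length p.
Take w = a^p b^p c^{2p} ∈ L (with i=j=p, i+j=2p), |w| = 4p ≥ p.
By the pumping lemma, w = xyz with |xy| ≤ p and |y| ≥ 1.
The first p characters of w are a's, so xy (and hence y) consists only of a's. Write y = a^k, 1 ≤ k ≤ p.
Consider xy^2z = a^{p+k} b^p c^{2p}. Now the a- and b-counts sum to 2p+k, but the c-count is 2p ≠ 2p+k. So xy^2z ∉ L.
This contradicts the pumping lemma, so L is not regular.

a^{p+k} b^p c^{2p}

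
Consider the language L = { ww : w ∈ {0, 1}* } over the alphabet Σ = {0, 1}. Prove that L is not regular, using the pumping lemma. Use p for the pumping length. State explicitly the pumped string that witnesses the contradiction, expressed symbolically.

0^{p+k} 1^p 0^p 1^p

Toward a contradiction, assume L is regular with pumping length p.
Take w = 0^p 1^p 0^p 1^p = uu where u = 0^p1^p; then w ∈ L and |w| = 4p ≥ p.
By the pumping lemma, w = xyz with |xy| ≤ p and |y| > 0.
Since the first p symbols of w are all 0's and |xy| ≤ p, y lies entirely in the leading 0-block: y = 0^k for some k with 1 ≤ k ≤ p.
Pump with i = 2: xy^2z = 0^{p+k} 1^p 0^p 1^p, of length 4p+k. Suppose this equals vv. The string starts with 0 and ends with 1, so v does too; thus the boundary between the two copies of v is a 1→0 transition. There is exactly one such transition, at position 2p+k, so |v| = 2p+k and |vv| = 4p+2k ≠ 4p+k since k ≥ 1. So xy^2z ∉ L.
This is a contradiction; hence L is not regular.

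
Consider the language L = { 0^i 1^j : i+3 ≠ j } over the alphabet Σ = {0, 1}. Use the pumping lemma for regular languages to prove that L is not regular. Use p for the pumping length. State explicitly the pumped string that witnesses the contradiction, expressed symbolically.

Assume L is regular. Let p be the pumping length given by the pumping lemma.
Choose w = 0^p 1^{p+p!+3}. Since p ≠ (p+p!+3)-3 = p+p!, w ∈ L; and |w| ≥ p.
Write w = xyz as guaranteed by the lemma, with |xy| ≤ p and |y| ≥ 1.
The first p characters of w are 0's, so xy (and hence y) consists only of 0's. Write y = 0^k, 1 ≤ k ≤ p.
Since 1 ≤ k ≤ p, k divides p!; set t = 1 + p!/k. Then xy^t z has p + (p!/k)·k = p + p! copies of 0. Now the 0-count is p+p! and (1-count)-3 = (p+p!+3)-3 = p+p!, so i+3 ≠ j fails. So xy^t z = 0^{p+p!} 1^{p+p!+3} ∉ L.
This contradicts the pumping lemma, so L is not regular.

0^{p+p!} 1^{p+p!+3}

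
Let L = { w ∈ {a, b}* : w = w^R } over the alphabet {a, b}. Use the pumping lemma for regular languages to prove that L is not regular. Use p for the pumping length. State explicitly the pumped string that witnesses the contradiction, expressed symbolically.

Assume L is regular; let p be its pumping constant.
Take w = a^p b a^p, a palindrome of length 2p+1 ≥ p.
The pumping lemma gives a decomposition w = xyz where |xy| ≤ p and y is nonempty.
Since the first p symbols of w are all a's and |xy| ≤ p, y lies entirely in the leading a-block: y = a^k for some k with 1 ≤ k ≤ p.
Pump with i = 2: xy^2z = a^{p+k} b a^p. Its reverse is a^p b a^{p+k}, which differs from xy^2z since k ≥ 1. So xy^2z is not a palindrome and xy^2z ∉ L.
This contradicts the pumping lemma, so L is not regular.

a^{p+k} b a^p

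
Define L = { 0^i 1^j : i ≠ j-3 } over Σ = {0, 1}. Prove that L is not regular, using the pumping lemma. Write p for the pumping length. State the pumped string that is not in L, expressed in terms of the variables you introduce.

0^{p+p!} 1^{p+p!+3}

Toward a contradiction, assume L is regular with pumping length p.
Choose w = 0^p 1^{p+p!+3}. Since p ≠ (p+p!+3)-3 = p+p!, w ∈ L; and |w| ≥ p.
Write w = xyz as guaranteed by the lemma, with |xy| ≤ p and |y| > 0.
The first p characters of w are 0's, so xy (and hence y) consists only of 0's. Write y = 0^k, 1 ≤ k ≤ p.
Since 1 ≤ k ≤ p, k divides p!; set t = 1 + p!/k. Then xy^t z has p + (p!/k)·k = p + p! copies of 0. Now the 0-count is p+p! and (1-count)-3 = (p+p!+3)-3 = p+p!, so i ≠ j-3 fails. So xy^t z = 0^{p+p!} 1^{p+p!+3} ∉ L.
This contradicts the pumping lemma, so L is not regular.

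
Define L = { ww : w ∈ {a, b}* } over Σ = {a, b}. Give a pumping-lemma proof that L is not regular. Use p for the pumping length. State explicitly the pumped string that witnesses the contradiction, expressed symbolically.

Assume L is regular; let p be its pumping constant.
Take w = a^p b^p a^p b^p = uu where u = a^pb^p; then w ∈ L and |w| = 4p ≥ p.
Write w = xyz as guaranteed by the lemma, with |xy| ≤ p and |y| ≥ 1.
Since the first p symbols of w are all a's and |xy| ≤ p, y lies entirely in the leading a-block: y = a^k for some k with 1 ≤ k ≤ p.
Pump with i = 2: xy^2z = a^{p+k} b^p a^p b^p, of length 4p+k. Suppose this equals vv. The string starts with a and ends with b, so v does too; thus the boundary between the two copies of v is a b→a transition. There is exactly one such transition, at position 2p+k, so |v| = 2p+k and |vv| = 4p+2k ≠ 4p+k since k ≥ 1. So xy^2z ∉ L.
Contradiction. Therefore L is not regular.

a^{p+k} b^p a^p b^p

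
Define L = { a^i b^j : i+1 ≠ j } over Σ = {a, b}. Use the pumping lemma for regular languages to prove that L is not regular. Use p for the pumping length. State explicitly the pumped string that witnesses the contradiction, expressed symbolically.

Assume L is regular. Let p be the pumping length given by the pumping lemma.
Choose w = a^p b^{p+p!+1}. Since p ≠ (p+p!+1)-1 = p+p!, w ∈ L; and |w| ≥ p.
By the pumping lemma, w = xyz with |xy| ≤ p and |y| ≥ 1.
The first p characters of w are a's, so xy (and hence y) consists only of a's. Write y = a^k, 1 ≤ k ≤ p.
Since 1 ≤ k ≤ p, k divides p!; set t = 1 + p!/k. Then xy^t z has p + (p!/k)·k = p + p! copies of a. Now the a-count is p+p! and (b-count)-1 = (p+p!+1)-1 = p+p!, so i+1 ≠ j fails. So xy^t z = a^{p+p!} b^{p+p!+1} ∉ L.
This contradicts the pumping lemma, so L is not regular.

a^{p+p!} b^{p+p!+1}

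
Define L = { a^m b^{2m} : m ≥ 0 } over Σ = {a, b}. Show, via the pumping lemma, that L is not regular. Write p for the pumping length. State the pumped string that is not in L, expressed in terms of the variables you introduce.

Assume L is regular. Let p be the pumping length given by the pumping lemma.
Choose w = a^p b^{2p}, which is in L with |w| = 3p ≥ p.
By the pumping lemma, w = xyz with |xy| ≤ p and y is nonempty.
The first p characters of w are a's, so xy (and hence y) consists only of a's. Write y = a^k, 1 ≤ k ≤ p.
Pump with i = 2: xy^2z = a^{p+k} b^{2p}. For this to lie in L we would need 2p = 2(p+k), which forces k = 0. But k ≥ 1, so xy^2z ∉ L.
This contradicts the pumping lemma, so L is not regular.

a^{p+k} b^{2p}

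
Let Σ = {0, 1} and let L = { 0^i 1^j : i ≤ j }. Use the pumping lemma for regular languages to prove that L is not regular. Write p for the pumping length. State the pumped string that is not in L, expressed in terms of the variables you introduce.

0^{p+k} 1^p

Toward a contradiction, assume L is regular with pumping length p.
Choose w = 0^p 1^p ∈ L, with |w| = 2p ≥ p.
The pumping lemma gives a decomposition w = xyz where |xy| ≤ p and |y| ≥ 1.
Because |xy| ≤ p and w begins with p copies of 0, we have y = 0^k with 1 ≤ k ≤ p.
Consider xy^2z = 0^{p+k} 1^p. Since k ≥ 1, the 0-count p+k exceeds the 1-count p, so i ≤ j fails; thus xy^2z ∉ L.
Contradiction. Therefore L is not regular.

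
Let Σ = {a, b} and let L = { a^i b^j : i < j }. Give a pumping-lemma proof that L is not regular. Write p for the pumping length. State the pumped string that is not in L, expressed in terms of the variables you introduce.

Toward a contradiction, assume L is regular with pumping length p.
Choose w = a^p b^{p+1} ∈ L, with |w| = 2p+1 ≥ p.
The pumping lemma gives a decomposition w = xyz where |xy| ≤ p and |y| > 0.
The first p characters of w are a's, so xy (and hence y) consists only of a's. Write y = a^k, 1 ≤ k ≤ p.
Consider xy^2z = a^{p+k} b^{p+1}. Since k ≥ 1, the a-count p+k is at least p+1, so i < j fails; thus xy^2z ∉ L.
This is a contradiction; hence L is not regular.

a^{p+k} b^{p+1}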